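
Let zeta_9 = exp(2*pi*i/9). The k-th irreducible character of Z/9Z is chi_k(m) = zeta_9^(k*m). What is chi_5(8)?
chi_5(8) = zeta_9^40 = exp(8*I*pi/9)

Argument: chi_5(8) = zeta_9^(5*8) = zeta_9^40. Since zeta_9^9 = 1, this equals zeta_9^4 = exp(2*pi*i*4/9) = exp(8*I*pi/9).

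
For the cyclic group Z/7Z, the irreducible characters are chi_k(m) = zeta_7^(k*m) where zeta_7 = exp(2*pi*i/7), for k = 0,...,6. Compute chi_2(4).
chi_2(4) = zeta_7^8 = exp(2*I*pi/7)

Proof sketch: chi_2(4) = zeta_7^(2*4) = zeta_7^8. Since zeta_7^7 = 1, this equals zeta_7^1 = exp(2*pi*i*1/7) = exp(2*I*pi/7).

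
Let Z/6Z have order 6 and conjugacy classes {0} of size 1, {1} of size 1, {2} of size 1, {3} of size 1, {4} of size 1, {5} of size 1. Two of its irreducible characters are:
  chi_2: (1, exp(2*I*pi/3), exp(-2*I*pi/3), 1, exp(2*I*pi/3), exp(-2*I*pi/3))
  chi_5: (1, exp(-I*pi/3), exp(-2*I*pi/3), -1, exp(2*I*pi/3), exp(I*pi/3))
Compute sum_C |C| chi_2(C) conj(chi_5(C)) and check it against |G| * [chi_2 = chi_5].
Sum = 0; so <chi_2, chi_5> = 0 (distinct irreducibles are orthogonal).

Compute term by term over conjugacy classes (|C| * chi_2(C) * conj(chi_5(C))):
  1*(1)*conj(1) + 1*(exp(2*I*pi/3))*conj(exp(-I*pi/3)) + 1*(exp(-2*I*pi/3))*conj(exp(-2*I*pi/3)) + 1*(1)*conj(-1) + 1*(exp(2*I*pi/3))*conj(exp(2*I*pi/3)) + 1*(exp(-2*I*pi/3))*conj(exp(I*pi/3))
  = (1) + (-1) + (1) + (-1) + (1) + (-1)
  = 0.
(Exp terms are combined using exp(i*s)*conj(exp(i*t)) = exp(i*(s-t)), and sums of them are collapsed using the identity that for every m > 1 the m distinct m-th roots of unity sum to 0, e.g. 1 + exp(2*I*pi/3) + exp(-2*I*pi/3) = 0.)
Dividing by |G| = 6 gives 0/6 = 0, matching the row-orthogonality relation <chi_2, chi_5> = [chi_2 = chi_5].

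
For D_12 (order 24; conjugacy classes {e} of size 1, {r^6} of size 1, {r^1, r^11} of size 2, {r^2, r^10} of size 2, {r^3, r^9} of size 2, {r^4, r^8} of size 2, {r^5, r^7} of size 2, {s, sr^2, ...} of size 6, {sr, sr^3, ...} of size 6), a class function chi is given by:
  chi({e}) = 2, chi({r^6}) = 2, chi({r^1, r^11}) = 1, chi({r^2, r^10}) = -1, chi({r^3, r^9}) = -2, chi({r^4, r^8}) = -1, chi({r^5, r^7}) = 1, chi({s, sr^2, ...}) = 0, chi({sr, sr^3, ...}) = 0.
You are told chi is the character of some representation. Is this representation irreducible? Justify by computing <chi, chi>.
Irreducible: <chi, chi> = 1.

Solution. <chi, chi> = (1/|G|) sum_C |C| * |chi(C)|^2 = (1/24)[1*|2|^2 + 1*|2|^2 + 2*|1|^2 + 2*|-1|^2 + 2*|-2|^2 + 2*|-1|^2 + 2*|1|^2 + 6*|0|^2 + 6*|0|^2]
  = (1/24)[(4) + (4) + (2) + (2) + (8) + (2) + (2) + (0) + (0)] = 24/24 = 1.
A character is irreducible iff <chi, chi> = 1, so this representation is irreducible.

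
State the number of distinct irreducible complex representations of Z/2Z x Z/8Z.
16

Derivation: The number of irreducible complex representations of a finite group equals its number of conjugacy classes. Z/2Z x Z/8Z is abelian of order 16, so every element is its own conjugacy class: 16 classes, so Z/2Z x Z/8Z (order 16) has exactly 16 irreducible complex representations.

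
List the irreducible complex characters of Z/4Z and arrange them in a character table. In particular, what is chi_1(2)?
Character table of Z/4Z (irreps indexed chi_0,...,chi_3 with chi_k(m) = zeta_4^(k*m), zeta_4 = exp(2*pi*i/4)):
  irrep \ class  {0} (size 1)  {1} (size 1)  {2} (size 1)  {3} (size 1)
  chi_0          1             1             1             1           
  chi_1          1             I             -1            -I          
  chi_2          1             -1            1             -1          
  chi_3          1             -I            -1            I           

Spot check: chi_1(2) = zeta_4^(1*2) = zeta_4^2 = -1.

Justification: Z/4Z is abelian, so all 4 irreducible complex representations are 1-dimensional. They are given by chi_k(m) = zeta_4^(k*m) for k = 0,...,3. Row orthogonality: sum_m chi_k(m) conj(chi_l(m)) = 4 * [k = l].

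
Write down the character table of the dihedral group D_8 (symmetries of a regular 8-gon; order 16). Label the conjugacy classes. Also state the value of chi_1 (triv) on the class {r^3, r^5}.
Conjugacy classes: {e} of size 1, {r^4} of size 1, {r^1, r^7} of size 2, {r^2, r^6} of size 2, {r^3, r^5} of size 2, {s, sr^2, ...} of size 4, {sr, sr^3, ...} of size 4.
Character table:
  irrep \ class              {e} (size 1)  {r^4} (size 1)  {r^1, r^7} (size 2)  {r^2, r^6} (size 2)  {r^3, r^5} (size 2)  {s, sr^2, ...} (size 4)  {sr, sr^3, ...} (size 4)
  chi_1 (triv)               1             1               1                    1                    1                    1                        1                       
  chi_2 (sign: r->1, s->-1)  1             1               1                    1                    1                    -1                       -1                      
  chi_3 (r->-1, s->1)        1             1               -1                   1                    -1                   1                        -1                      
  chi_4 (r->-1, s->-1)       1             1               -1                   1                    -1                   -1                       1                       
  chi_5 (2d, j=1)            2             -2              sqrt(2)              0                    -sqrt(2)             0                        0                       
  chi_6 (2d, j=2)            2             2               0                    -2                   0                    0                        0                       
  chi_7 (2d, j=3)            2             -2              -sqrt(2)             0                    sqrt(2)              0                        0                       

Spot check: chi_1 (triv) on {r^3, r^5} = 1.

Solution. D_8 has order 2*8 = 16 with 7 conjugacy classes, hence 7 irreducibles. Sum of squared dims 1 + 1 + 1 + 1 + 4 + 4 + 4 = 16 = |G|. Linear characters come from the abelianisation; the 2-dimensional irreps have character r^k -> 2*cos(2*pi*j*k/8), reflections -> 0.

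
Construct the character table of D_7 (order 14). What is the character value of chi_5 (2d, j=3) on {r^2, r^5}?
Conjugacy classes: {e} of size 1, {r^1, r^6} of size 2, {r^2, r^5} of size 2, {r^3, r^4} of size 2, {s, sr, ..., sr^6} of size 7.
Character table:
  irrep \ class              {e} (size 1)  {r^1, r^6} (size 2)  {r^2, r^5} (size 2)  {r^3, r^4} (size 2)  {s, sr, ..., sr^6} (size 7)
  chi_1 (triv)               1             1                    1                    1                    1                          
  chi_2 (sign: r->1, s->-1)  1             1                    1                    1                    -1                         
  chi_3 (2d, j=1)            2             2*cos(2*pi/7)        -2*cos(3*pi/7)       -2*cos(pi/7)         0                          
  chi_4 (2d, j=2)            2             -2*cos(3*pi/7)       -2*cos(pi/7)         2*cos(2*pi/7)        0                          
  chi_5 (2d, j=3)            2             -2*cos(pi/7)         2*cos(2*pi/7)        -2*cos(3*pi/7)       0                          

Spot check: chi_5 (2d, j=3) on {r^2, r^5} = 2*cos(2*pi/7).

Why: D_7 has order 2*7 = 14 with 5 conjugacy classes, hence 5 irreducibles. Sum of squared dims 1 + 1 + 4 + 4 + 4 = 14 = |G|. Linear characters come from the abelianisation; the 2-dimensional irreps have character r^k -> 2*cos(2*pi*j*k/7), reflections -> 0.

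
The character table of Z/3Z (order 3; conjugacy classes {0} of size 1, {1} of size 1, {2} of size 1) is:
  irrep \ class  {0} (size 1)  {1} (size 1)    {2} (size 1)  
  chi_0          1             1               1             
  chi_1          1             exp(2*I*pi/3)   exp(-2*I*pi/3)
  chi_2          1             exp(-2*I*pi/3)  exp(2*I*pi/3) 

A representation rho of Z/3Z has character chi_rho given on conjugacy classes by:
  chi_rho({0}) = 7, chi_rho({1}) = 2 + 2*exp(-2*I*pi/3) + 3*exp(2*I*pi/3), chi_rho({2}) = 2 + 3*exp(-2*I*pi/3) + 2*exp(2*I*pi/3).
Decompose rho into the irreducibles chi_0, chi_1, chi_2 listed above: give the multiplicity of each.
Multiplicities: chi_0: 2, chi_1: 3, chi_2: 2.

Explanation: Use <chi_rho, chi> = (1/|G|) sum_C |C| * chi_rho(C) * conj(chi(C)) with |G| = 3 for each irreducible chi in the table:
  <chi_rho, chi_0> = (1/3)[1*(7)*conj(1) + 1*(2 + 2*exp(-2*I*pi/3) + 3*exp(2*I*pi/3))*conj(1) + 1*(2 + 3*exp(-2*I*pi/3) + 2*exp(2*I*pi/3))*conj(1)]
      = (1/3)[(7) + (2 + 2*exp(-2*I*pi/3) + 3*exp(2*I*pi/3)) + (2 + 3*exp(-2*I*pi/3) + 2*exp(2*I*pi/3))] = 6/3 = 2
  <chi_rho, chi_1> = (1/3)[1*(7)*conj(1) + 1*(2 + 2*exp(-2*I*pi/3) + 3*exp(2*I*pi/3))*conj(exp(2*I*pi/3)) + 1*(2 + 3*exp(-2*I*pi/3) + 2*exp(2*I*pi/3))*conj(exp(-2*I*pi/3))]
      = (1/3)[(7) + (1) + (1)] = 9/3 = 3
  <chi_rho, chi_2> = (1/3)[1*(7)*conj(1) + 1*(2 + 2*exp(-2*I*pi/3) + 3*exp(2*I*pi/3))*conj(exp(-2*I*pi/3)) + 1*(2 + 3*exp(-2*I*pi/3) + 2*exp(2*I*pi/3))*conj(exp(2*I*pi/3))]
      = (1/3)[(7) + (2 + 3*exp(-2*I*pi/3) + 2*exp(2*I*pi/3)) + (2 + 2*exp(-2*I*pi/3) + 3*exp(2*I*pi/3))] = 6/3 = 2
(Exp terms are combined using exp(i*s)*conj(exp(i*t)) = exp(i*(s-t)), and sums of them are collapsed using the identity that for every m > 1 the m distinct m-th roots of unity sum to 0, e.g. 1 + exp(2*I*pi/3) + exp(-2*I*pi/3) = 0.)
Dimension check: dim(rho) = sum (mult * dim) = 2*1 + 3*1 + 2*1 = 7 = chi_rho(e) = 7.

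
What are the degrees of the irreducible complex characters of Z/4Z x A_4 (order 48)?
Dimensions: 1, 1, 1, 1, 1, 1, 1, 1, 1, 1, 1, 1, 3, 3, 3, 3

Argument: There are 16 irreducibles (= number of conjugacy classes). Their dimensions d_i satisfy sum d_i^2 = |G| = 48: 1 + 1 + 1 + 1 + 1 + 1 + 1 + 1 + 1 + 1 + 1 + 1 + 9 + 9 + 9 + 9 = 48. (For the product with Z/4Z: each of the 4 1-dim characters of Z/4Z tensors with each irrep of A_4, giving 4 copies of each A_4-dimension.)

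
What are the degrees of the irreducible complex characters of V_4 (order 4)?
Dimensions: 1, 1, 1, 1

Explanation: There are 4 irreducibles (= number of conjugacy classes). Their dimensions d_i satisfy sum d_i^2 = |G| = 4: 1 + 1 + 1 + 1 = 4.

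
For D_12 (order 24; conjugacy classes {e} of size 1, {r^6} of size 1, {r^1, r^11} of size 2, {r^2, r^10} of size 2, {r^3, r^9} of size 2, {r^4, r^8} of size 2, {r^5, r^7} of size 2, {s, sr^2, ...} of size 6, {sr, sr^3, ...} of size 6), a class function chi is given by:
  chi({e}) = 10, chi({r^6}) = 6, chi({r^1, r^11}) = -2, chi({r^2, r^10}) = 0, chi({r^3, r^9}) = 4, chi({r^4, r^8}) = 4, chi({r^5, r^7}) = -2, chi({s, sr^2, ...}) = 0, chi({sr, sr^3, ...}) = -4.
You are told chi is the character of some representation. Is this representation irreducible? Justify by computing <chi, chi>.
Not irreducible (reducible): <chi, chi> = 13 > 1.

Reasoning: <chi, chi> = (1/|G|) sum_C |C| * |chi(C)|^2 = (1/24)[1*|10|^2 + 1*|6|^2 + 2*|-2|^2 + 2*|0|^2 + 2*|4|^2 + 2*|4|^2 + 2*|-2|^2 + 6*|0|^2 + 6*|-4|^2]
  = (1/24)[(100) + (36) + (8) + (0) + (32) + (32) + (8) + (0) + (96)] = 312/24 = 13.
A character is irreducible iff <chi, chi> = 1, so this representation is reducible.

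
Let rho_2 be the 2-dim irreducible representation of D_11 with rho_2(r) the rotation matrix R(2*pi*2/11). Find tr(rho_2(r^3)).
chi_{rho_2}(r^3) = 2*cos(2*pi*2*3/11) = -2*cos(pi/11)

Details: rho_2(r^3) is rotation by angle 2*pi*2*3/11, whose trace is 2*cos(2*pi*2*3/11) = -2*cos(pi/11).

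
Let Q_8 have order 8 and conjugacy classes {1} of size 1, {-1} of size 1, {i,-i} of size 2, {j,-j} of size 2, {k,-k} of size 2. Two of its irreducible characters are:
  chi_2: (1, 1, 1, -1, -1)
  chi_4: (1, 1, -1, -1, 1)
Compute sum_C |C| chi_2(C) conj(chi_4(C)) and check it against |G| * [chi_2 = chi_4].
Sum = 0; so <chi_2, chi_4> = 0 (distinct irreducibles are orthogonal).

Justification: Compute term by term over conjugacy classes (|C| * chi_2(C) * conj(chi_4(C))):
  1*(1)*conj(1) + 1*(1)*conj(1) + 2*(1)*conj(-1) + 2*(-1)*conj(-1) + 2*(-1)*conj(1)
  = (1) + (1) + (-2) + (2) + (-2)
  = 0.
Dividing by |G| = 8 gives 0/8 = 0, matching the row-orthogonality relation <chi_2, chi_4> = [chi_2 = chi_4].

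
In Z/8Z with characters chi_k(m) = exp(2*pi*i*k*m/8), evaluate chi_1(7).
chi_1(7) = zeta_8^7 = exp(-I*pi/4)

Reasoning: chi_1(7) = zeta_8^(1*7) = zeta_8^7. Since zeta_8^8 = 1, this equals zeta_8^7 = exp(2*pi*i*7/8) = exp(-I*pi/4).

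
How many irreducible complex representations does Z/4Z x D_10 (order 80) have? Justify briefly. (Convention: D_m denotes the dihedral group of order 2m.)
32

Derivation: The number of irreducible complex representations of a finite group equals its number of conjugacy classes. For a direct product, #classes(G x H) = #classes(G) * #classes(H). Z/4Z has 4 classes (abelian), D_10 has 8 classes, so 4 * 8 = 32, so Z/4Z x D_10 (order 80) has exactly 32 irreducible complex representations.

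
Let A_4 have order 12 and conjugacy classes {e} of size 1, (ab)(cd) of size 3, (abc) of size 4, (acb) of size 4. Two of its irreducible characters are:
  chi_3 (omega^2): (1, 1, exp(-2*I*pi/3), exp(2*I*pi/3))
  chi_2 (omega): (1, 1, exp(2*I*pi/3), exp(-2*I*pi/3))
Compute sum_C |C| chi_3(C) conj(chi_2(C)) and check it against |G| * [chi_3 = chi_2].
Sum = 0; so <chi_3, chi_2> = 0 (distinct irreducibles are orthogonal).

Compute term by term over conjugacy classes (|C| * chi_3(C) * conj(chi_2(C))):
  1*(1)*conj(1) + 3*(1)*conj(1) + 4*(exp(-2*I*pi/3))*conj(exp(2*I*pi/3)) + 4*(exp(2*I*pi/3))*conj(exp(-2*I*pi/3))
  = (1) + (3) + (4*exp(2*I*pi/3)) + (4*exp(-2*I*pi/3))
  = 0.
(Exp terms are combined using exp(i*s)*conj(exp(i*t)) = exp(i*(s-t)), and sums of them are collapsed using the identity that for every m > 1 the m distinct m-th roots of unity sum to 0, e.g. 1 + exp(2*I*pi/3) + exp(-2*I*pi/3) = 0.)
Dividing by |G| = 12 gives 0/12 = 0, matching the row-orthogonality relation <chi_3, chi_2> = [chi_3 = chi_2].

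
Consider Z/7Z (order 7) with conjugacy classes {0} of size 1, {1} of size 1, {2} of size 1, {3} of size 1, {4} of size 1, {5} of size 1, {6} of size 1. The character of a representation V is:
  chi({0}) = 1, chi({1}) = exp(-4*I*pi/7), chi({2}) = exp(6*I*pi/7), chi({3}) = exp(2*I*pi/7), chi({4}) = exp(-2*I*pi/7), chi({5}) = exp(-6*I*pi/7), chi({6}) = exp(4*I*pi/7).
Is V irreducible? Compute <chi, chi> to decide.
Irreducible: <chi, chi> = 1.

Explanation: <chi, chi> = (1/|G|) sum_C |C| * |chi(C)|^2 = (1/7)[1*|1|^2 + 1*|exp(-4*I*pi/7)|^2 + 1*|exp(6*I*pi/7)|^2 + 1*|exp(2*I*pi/7)|^2 + 1*|exp(-2*I*pi/7)|^2 + 1*|exp(-6*I*pi/7)|^2 + 1*|exp(4*I*pi/7)|^2]
  = (1/7)[(1) + (1) + (1) + (1) + (1) + (1) + (1)] = 7/7 = 1.
(Exp terms are combined using exp(i*s)*conj(exp(i*t)) = exp(i*(s-t)), and sums of them are collapsed using the identity that for every m > 1 the m distinct m-th roots of unity sum to 0, e.g. 1 + exp(2*I*pi/3) + exp(-2*I*pi/3) = 0.)
A character is irreducible iff <chi, chi> = 1, so this representation is irreducible.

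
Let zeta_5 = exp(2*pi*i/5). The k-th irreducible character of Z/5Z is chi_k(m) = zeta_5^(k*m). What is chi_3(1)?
chi_3(1) = zeta_5^3 = exp(-4*I*pi/5)

Reasoning: chi_3(1) = zeta_5^(3*1) = zeta_5^3. Since zeta_5^5 = 1, this equals zeta_5^3 = exp(2*pi*i*3/5) = exp(-4*I*pi/5).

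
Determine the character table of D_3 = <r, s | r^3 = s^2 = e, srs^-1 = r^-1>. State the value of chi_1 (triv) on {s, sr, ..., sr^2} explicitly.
Conjugacy classes: {e} of size 1, {r^1, r^2} of size 2, {s, sr, ..., sr^2} of size 3.
Character table:
  irrep \ class              {e} (size 1)  {r^1, r^2} (size 2)  {s, sr, ..., sr^2} (size 3)
  chi_1 (triv)               1             1                    1                          
  chi_2 (sign: r->1, s->-1)  1             1                    -1                         
  chi_3 (2d, j=1)            2             -1                   0                          

Spot check: chi_1 (triv) on {s, sr, ..., sr^2} = 1.

Argument: D_3 has order 2*3 = 6 with 3 conjugacy classes, hence 3 irreducibles. Sum of squared dims 1 + 1 + 4 = 6 = |G|. Linear characters come from the abelianisation; the 2-dimensional irreps have character r^k -> 2*cos(2*pi*j*k/3), reflections -> 0.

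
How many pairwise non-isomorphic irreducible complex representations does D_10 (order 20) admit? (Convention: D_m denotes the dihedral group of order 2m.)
8

Derivation: The number of irreducible complex representations of a finite group equals its number of conjugacy classes. D_10 has 8 conjugacy classes (n/2 + 3 for n even), so D_10 (order 20) has exactly 8 irreducible complex representations.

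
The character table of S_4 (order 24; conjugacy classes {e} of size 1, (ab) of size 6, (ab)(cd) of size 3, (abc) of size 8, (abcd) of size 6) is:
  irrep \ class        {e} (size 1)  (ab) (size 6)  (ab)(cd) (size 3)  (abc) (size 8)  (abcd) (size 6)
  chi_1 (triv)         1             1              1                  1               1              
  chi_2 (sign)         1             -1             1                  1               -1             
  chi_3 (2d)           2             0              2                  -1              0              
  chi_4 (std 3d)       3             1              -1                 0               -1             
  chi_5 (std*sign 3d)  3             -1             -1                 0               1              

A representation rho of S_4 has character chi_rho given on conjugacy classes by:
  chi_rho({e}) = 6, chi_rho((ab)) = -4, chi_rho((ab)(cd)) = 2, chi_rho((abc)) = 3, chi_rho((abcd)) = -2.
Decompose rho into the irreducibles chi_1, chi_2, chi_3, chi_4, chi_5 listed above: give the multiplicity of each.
Multiplicities: chi_1: 0, chi_2: 3, chi_3: 0, chi_4: 0, chi_5: 1.

Reasoning: Use <chi_rho, chi> = (1/|G|) sum_C |C| * chi_rho(C) * conj(chi(C)) with |G| = 24 for each irreducible chi in the table:
  <chi_rho, chi_1> = (1/24)[1*(6)*conj(1) + 6*(-4)*conj(1) + 3*(2)*conj(1) + 8*(3)*conj(1) + 6*(-2)*conj(1)]
      = (1/24)[(6) + (-24) + (6) + (24) + (-12)] = 0/24 = 0
  <chi_rho, chi_2> = (1/24)[1*(6)*conj(1) + 6*(-4)*conj(-1) + 3*(2)*conj(1) + 8*(3)*conj(1) + 6*(-2)*conj(-1)]
      = (1/24)[(6) + (24) + (6) + (24) + (12)] = 72/24 = 3
  <chi_rho, chi_3> = (1/24)[1*(6)*conj(2) + 6*(-4)*conj(0) + 3*(2)*conj(2) + 8*(3)*conj(-1) + 6*(-2)*conj(0)]
      = (1/24)[(12) + (0) + (12) + (-24) + (0)] = 0/24 = 0
  <chi_rho, chi_4> = (1/24)[1*(6)*conj(3) + 6*(-4)*conj(1) + 3*(2)*conj(-1) + 8*(3)*conj(0) + 6*(-2)*conj(-1)]
      = (1/24)[(18) + (-24) + (-6) + (0) + (12)] = 0/24 = 0
  <chi_rho, chi_5> = (1/24)[1*(6)*conj(3) + 6*(-4)*conj(-1) + 3*(2)*conj(-1) + 8*(3)*conj(0) + 6*(-2)*conj(1)]
      = (1/24)[(18) + (24) + (-6) + (0) + (-12)] = 24/24 = 1
Dimension check: dim(rho) = sum (mult * dim) = 0*1 + 3*1 + 0*2 + 0*3 + 1*3 = 6 = chi_rho(e) = 6.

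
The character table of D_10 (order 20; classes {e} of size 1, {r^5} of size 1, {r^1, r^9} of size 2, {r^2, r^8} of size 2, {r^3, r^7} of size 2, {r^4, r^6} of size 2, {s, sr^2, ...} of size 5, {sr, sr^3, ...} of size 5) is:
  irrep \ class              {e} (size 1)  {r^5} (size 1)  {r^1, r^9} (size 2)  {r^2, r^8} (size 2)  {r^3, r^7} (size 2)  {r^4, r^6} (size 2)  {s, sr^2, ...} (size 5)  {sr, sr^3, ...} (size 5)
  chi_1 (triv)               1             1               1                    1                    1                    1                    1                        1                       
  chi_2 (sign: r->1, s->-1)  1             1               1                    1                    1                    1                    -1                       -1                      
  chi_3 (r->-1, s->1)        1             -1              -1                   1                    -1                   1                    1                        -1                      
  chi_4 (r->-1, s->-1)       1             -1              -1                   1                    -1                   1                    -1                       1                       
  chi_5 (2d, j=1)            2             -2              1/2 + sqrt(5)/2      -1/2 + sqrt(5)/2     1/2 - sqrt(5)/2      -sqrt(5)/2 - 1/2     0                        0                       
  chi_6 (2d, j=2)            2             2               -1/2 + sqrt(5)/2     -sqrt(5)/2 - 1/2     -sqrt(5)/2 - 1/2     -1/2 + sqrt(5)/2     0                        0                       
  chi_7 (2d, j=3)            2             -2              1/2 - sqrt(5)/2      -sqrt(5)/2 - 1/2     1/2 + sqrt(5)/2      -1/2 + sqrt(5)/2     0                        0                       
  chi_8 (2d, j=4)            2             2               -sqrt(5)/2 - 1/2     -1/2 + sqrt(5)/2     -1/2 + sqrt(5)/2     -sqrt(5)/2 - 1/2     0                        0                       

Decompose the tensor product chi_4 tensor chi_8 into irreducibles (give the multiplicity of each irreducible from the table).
chi_4 tensor chi_8 = chi_5 (all other irreducibles have multiplicity 0).

Argument: The character of a tensor product is the pointwise product (chi_4 * chi_8)(C) = chi_4(C) * chi_8(C):
  {e}: (1)*(2), {r^5}: (-1)*(2), {r^1, r^9}: (-1)*(-sqrt(5)/2 - 1/2), {r^2, r^8}: (1)*(-1/2 + sqrt(5)/2), {r^3, r^7}: (-1)*(-1/2 + sqrt(5)/2), {r^4, r^6}: (1)*(-sqrt(5)/2 - 1/2), {s, sr^2, ...}: (-1)*(0), {sr, sr^3, ...}: (1)*(0)
so (chi_4 * chi_8) takes values
  {e} -> 2, {r^5} -> -2, {r^1, r^9} -> 1/2 + sqrt(5)/2, {r^2, r^8} -> -1/2 + sqrt(5)/2, {r^3, r^7} -> 1/2 - sqrt(5)/2, {r^4, r^6} -> -sqrt(5)/2 - 1/2, {s, sr^2, ...} -> 0, {sr, sr^3, ...} -> 0.
Now take the inner product of this character with each irreducible chi from the table, <chi_4*chi_8, chi> = (1/20) sum_C |C| (chi_4*chi_8)(C) conj(chi(C)):
  <chi_4*chi_8, chi_1> = (1/20)[1*(2)*conj(1) + 1*(-2)*conj(1) + 2*(1/2 + sqrt(5)/2)*conj(1) + 2*(-1/2 + sqrt(5)/2)*conj(1) + 2*(1/2 - sqrt(5)/2)*conj(1) + 2*(-sqrt(5)/2 - 1/2)*conj(1) + 5*(0)*conj(1) + 5*(0)*conj(1)]
      = (1/20)[(2) + (-2) + (1 + sqrt(5)) + (-1 + sqrt(5)) + (1 - sqrt(5)) + (-sqrt(5) - 1) + (0) + (0)] = 0/20 = 0
  <chi_4*chi_8, chi_2> = (1/20)[1*(2)*conj(1) + 1*(-2)*conj(1) + 2*(1/2 + sqrt(5)/2)*conj(1) + 2*(-1/2 + sqrt(5)/2)*conj(1) + 2*(1/2 - sqrt(5)/2)*conj(1) + 2*(-sqrt(5)/2 - 1/2)*conj(1) + 5*(0)*conj(-1) + 5*(0)*conj(-1)]
      = (1/20)[(2) + (-2) + (1 + sqrt(5)) + (-1 + sqrt(5)) + (1 - sqrt(5)) + (-sqrt(5) - 1) + (0) + (0)] = 0/20 = 0
  <chi_4*chi_8, chi_3> = (1/20)[1*(2)*conj(1) + 1*(-2)*conj(-1) + 2*(1/2 + sqrt(5)/2)*conj(-1) + 2*(-1/2 + sqrt(5)/2)*conj(1) + 2*(1/2 - sqrt(5)/2)*conj(-1) + 2*(-sqrt(5)/2 - 1/2)*conj(1) + 5*(0)*conj(1) + 5*(0)*conj(-1)]
      = (1/20)[(2) + (2) + (-sqrt(5) - 1) + (-1 + sqrt(5)) + (-1 + sqrt(5)) + (-sqrt(5) - 1) + (0) + (0)] = 0/20 = 0
  <chi_4*chi_8, chi_4> = (1/20)[1*(2)*conj(1) + 1*(-2)*conj(-1) + 2*(1/2 + sqrt(5)/2)*conj(-1) + 2*(-1/2 + sqrt(5)/2)*conj(1) + 2*(1/2 - sqrt(5)/2)*conj(-1) + 2*(-sqrt(5)/2 - 1/2)*conj(1) + 5*(0)*conj(-1) + 5*(0)*conj(1)]
      = (1/20)[(2) + (2) + (-sqrt(5) - 1) + (-1 + sqrt(5)) + (-1 + sqrt(5)) + (-sqrt(5) - 1) + (0) + (0)] = 0/20 = 0
  <chi_4*chi_8, chi_5> = (1/20)[1*(2)*conj(2) + 1*(-2)*conj(-2) + 2*(1/2 + sqrt(5)/2)*conj(1/2 + sqrt(5)/2) + 2*(-1/2 + sqrt(5)/2)*conj(-1/2 + sqrt(5)/2) + 2*(1/2 - sqrt(5)/2)*conj(1/2 - sqrt(5)/2) + 2*(-sqrt(5)/2 - 1/2)*conj(-sqrt(5)/2 - 1/2) + 5*(0)*conj(0) + 5*(0)*conj(0)]
      = (1/20)[(4) + (4) + (sqrt(5) + 3) + (3 - sqrt(5)) + (3 - sqrt(5)) + (sqrt(5) + 3) + (0) + (0)] = 20/20 = 1
  <chi_4*chi_8, chi_6> = (1/20)[1*(2)*conj(2) + 1*(-2)*conj(2) + 2*(1/2 + sqrt(5)/2)*conj(-1/2 + sqrt(5)/2) + 2*(-1/2 + sqrt(5)/2)*conj(-sqrt(5)/2 - 1/2) + 2*(1/2 - sqrt(5)/2)*conj(-sqrt(5)/2 - 1/2) + 2*(-sqrt(5)/2 - 1/2)*conj(-1/2 + sqrt(5)/2) + 5*(0)*conj(0) + 5*(0)*conj(0)]
      = (1/20)[(4) + (-4) + (2) + (-2) + (2) + (-2) + (0) + (0)] = 0/20 = 0
  <chi_4*chi_8, chi_7> = (1/20)[1*(2)*conj(2) + 1*(-2)*conj(-2) + 2*(1/2 + sqrt(5)/2)*conj(1/2 - sqrt(5)/2) + 2*(-1/2 + sqrt(5)/2)*conj(-sqrt(5)/2 - 1/2) + 2*(1/2 - sqrt(5)/2)*conj(1/2 + sqrt(5)/2) + 2*(-sqrt(5)/2 - 1/2)*conj(-1/2 + sqrt(5)/2) + 5*(0)*conj(0) + 5*(0)*conj(0)]
      = (1/20)[(4) + (4) + (-2) + (-2) + (-2) + (-2) + (0) + (0)] = 0/20 = 0
  <chi_4*chi_8, chi_8> = (1/20)[1*(2)*conj(2) + 1*(-2)*conj(2) + 2*(1/2 + sqrt(5)/2)*conj(-sqrt(5)/2 - 1/2) + 2*(-1/2 + sqrt(5)/2)*conj(-1/2 + sqrt(5)/2) + 2*(1/2 - sqrt(5)/2)*conj(-1/2 + sqrt(5)/2) + 2*(-sqrt(5)/2 - 1/2)*conj(-sqrt(5)/2 - 1/2) + 5*(0)*conj(0) + 5*(0)*conj(0)]
      = (1/20)[(4) + (-4) + (-3 - sqrt(5)) + (3 - sqrt(5)) + (-3 + sqrt(5)) + (sqrt(5) + 3) + (0) + (0)] = 0/20 = 0
Hence the multiplicities are chi_5: 1. Dimension check: dim(chi_4)*dim(chi_8) = 1*2 = 2 and sum (mult * dim) = 1*2 = 2.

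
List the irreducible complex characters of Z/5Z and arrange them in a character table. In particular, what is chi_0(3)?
Character table of Z/5Z (irreps indexed chi_0,...,chi_4 with chi_k(m) = zeta_5^(k*m), zeta_5 = exp(2*pi*i/5)):
  irrep \ class  {0} (size 1)  {1} (size 1)    {2} (size 1)    {3} (size 1)    {4} (size 1)  
  chi_0          1             1               1               1               1             
  chi_1          1             exp(2*I*pi/5)   exp(4*I*pi/5)   exp(-4*I*pi/5)  exp(-2*I*pi/5)
  chi_2          1             exp(4*I*pi/5)   exp(-2*I*pi/5)  exp(2*I*pi/5)   exp(-4*I*pi/5)
  chi_3          1             exp(-4*I*pi/5)  exp(2*I*pi/5)   exp(-2*I*pi/5)  exp(4*I*pi/5) 
  chi_4          1             exp(-2*I*pi/5)  exp(-4*I*pi/5)  exp(4*I*pi/5)   exp(2*I*pi/5) 

Spot check: chi_0(3) = zeta_5^(0*3) = zeta_5^0 = 1.

Derivation: Z/5Z is abelian, so all 5 irreducible complex representations are 1-dimensional. They are given by chi_k(m) = zeta_5^(k*m) for k = 0,...,4. Row orthogonality: sum_m chi_k(m) conj(chi_l(m)) = 5 * [k = l].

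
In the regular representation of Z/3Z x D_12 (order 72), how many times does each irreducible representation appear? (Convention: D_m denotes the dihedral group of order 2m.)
Each irreducible V_i of dimension d_i appears with multiplicity d_i, i.e. rho_reg = (direct sum over all irreducibles V_i) d_i V_i. The irreducible dimensions for Z/3Z x D_12 are 1, 1, 1, 1, 1, 1, 1, 1, 1, 1, 1, 1, 2, 2, 2, 2, 2, 2, 2, 2, 2, 2, 2, 2, 2, 2, 2: 12 irreducibles of dimension 1, each with multiplicity 1; 15 irreducibles of dimension 2, each with multiplicity 2. Total dimension 12*1*1 + 15*2*2 = 72 = |G|.

Justification: General theorem: in the regular representation of a finite group G, each irreducible appears with multiplicity equal to its dimension. Check: dim(rho_reg) = sum d_i^2 = 1 + 1 + 1 + 1 + 1 + 1 + 1 + 1 + 1 + 1 + 1 + 1 + 4 + 4 + 4 + 4 + 4 + 4 + 4 + 4 + 4 + 4 + 4 + 4 + 4 + 4 + 4 = 72 = |G|.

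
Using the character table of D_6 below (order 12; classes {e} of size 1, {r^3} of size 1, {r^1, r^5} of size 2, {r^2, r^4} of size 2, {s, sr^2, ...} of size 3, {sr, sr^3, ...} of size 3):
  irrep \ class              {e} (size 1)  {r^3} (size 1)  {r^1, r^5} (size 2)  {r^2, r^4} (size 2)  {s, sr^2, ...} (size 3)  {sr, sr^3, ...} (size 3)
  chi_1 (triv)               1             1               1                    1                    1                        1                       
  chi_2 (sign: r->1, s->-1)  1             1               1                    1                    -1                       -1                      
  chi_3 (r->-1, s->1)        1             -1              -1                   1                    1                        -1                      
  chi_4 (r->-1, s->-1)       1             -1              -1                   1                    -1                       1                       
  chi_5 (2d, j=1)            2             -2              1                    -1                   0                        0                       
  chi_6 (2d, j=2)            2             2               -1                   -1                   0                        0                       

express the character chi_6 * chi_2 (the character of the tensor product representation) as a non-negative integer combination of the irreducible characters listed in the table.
chi_6 tensor chi_2 = chi_6 (all other irreducibles have multiplicity 0).

Why: The character of a tensor product is the pointwise product (chi_6 * chi_2)(C) = chi_6(C) * chi_2(C):
  {e}: (2)*(1), {r^3}: (2)*(1), {r^1, r^5}: (-1)*(1), {r^2, r^4}: (-1)*(1), {s, sr^2, ...}: (0)*(-1), {sr, sr^3, ...}: (0)*(-1)
so (chi_6 * chi_2) takes values
  {e} -> 2, {r^3} -> 2, {r^1, r^5} -> -1, {r^2, r^4} -> -1, {s, sr^2, ...} -> 0, {sr, sr^3, ...} -> 0.
Now take the inner product of this character with each irreducible chi from the table, <chi_6*chi_2, chi> = (1/12) sum_C |C| (chi_6*chi_2)(C) conj(chi(C)):
  <chi_6*chi_2, chi_1> = (1/12)[1*(2)*conj(1) + 1*(2)*conj(1) + 2*(-1)*conj(1) + 2*(-1)*conj(1) + 3*(0)*conj(1) + 3*(0)*conj(1)]
      = (1/12)[(2) + (2) + (-2) + (-2) + (0) + (0)] = 0/12 = 0
  <chi_6*chi_2, chi_2> = (1/12)[1*(2)*conj(1) + 1*(2)*conj(1) + 2*(-1)*conj(1) + 2*(-1)*conj(1) + 3*(0)*conj(-1) + 3*(0)*conj(-1)]
      = (1/12)[(2) + (2) + (-2) + (-2) + (0) + (0)] = 0/12 = 0
  <chi_6*chi_2, chi_3> = (1/12)[1*(2)*conj(1) + 1*(2)*conj(-1) + 2*(-1)*conj(-1) + 2*(-1)*conj(1) + 3*(0)*conj(1) + 3*(0)*conj(-1)]
      = (1/12)[(2) + (-2) + (2) + (-2) + (0) + (0)] = 0/12 = 0
  <chi_6*chi_2, chi_4> = (1/12)[1*(2)*conj(1) + 1*(2)*conj(-1) + 2*(-1)*conj(-1) + 2*(-1)*conj(1) + 3*(0)*conj(-1) + 3*(0)*conj(1)]
      = (1/12)[(2) + (-2) + (2) + (-2) + (0) + (0)] = 0/12 = 0
  <chi_6*chi_2, chi_5> = (1/12)[1*(2)*conj(2) + 1*(2)*conj(-2) + 2*(-1)*conj(1) + 2*(-1)*conj(-1) + 3*(0)*conj(0) + 3*(0)*conj(0)]
      = (1/12)[(4) + (-4) + (-2) + (2) + (0) + (0)] = 0/12 = 0
  <chi_6*chi_2, chi_6> = (1/12)[1*(2)*conj(2) + 1*(2)*conj(2) + 2*(-1)*conj(-1) + 2*(-1)*conj(-1) + 3*(0)*conj(0) + 3*(0)*conj(0)]
      = (1/12)[(4) + (4) + (2) + (2) + (0) + (0)] = 12/12 = 1
Hence the multiplicities are chi_6: 1. Dimension check: dim(chi_6)*dim(chi_2) = 2*1 = 2 and sum (mult * dim) = 1*2 = 2.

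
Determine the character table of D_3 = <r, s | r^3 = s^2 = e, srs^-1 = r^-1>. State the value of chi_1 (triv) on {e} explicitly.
Conjugacy classes: {e} of size 1, {r^1, r^2} of size 2, {s, sr, ..., sr^2} of size 3.
Character table:
  irrep \ class              {e} (size 1)  {r^1, r^2} (size 2)  {s, sr, ..., sr^2} (size 3)
  chi_1 (triv)               1             1                    1                          
  chi_2 (sign: r->1, s->-1)  1             1                    -1                         
  chi_3 (2d, j=1)            2             -1                   0                          

Spot check: chi_1 (triv) on {e} = 1.

Argument: D_3 has order 2*3 = 6 with 3 conjugacy classes, hence 3 irreducibles. Sum of squared dims 1 + 1 + 4 = 6 = |G|. Linear characters come from the abelianisation; the 2-dimensional irreps have character r^k -> 2*cos(2*pi*j*k/3), reflections -> 0.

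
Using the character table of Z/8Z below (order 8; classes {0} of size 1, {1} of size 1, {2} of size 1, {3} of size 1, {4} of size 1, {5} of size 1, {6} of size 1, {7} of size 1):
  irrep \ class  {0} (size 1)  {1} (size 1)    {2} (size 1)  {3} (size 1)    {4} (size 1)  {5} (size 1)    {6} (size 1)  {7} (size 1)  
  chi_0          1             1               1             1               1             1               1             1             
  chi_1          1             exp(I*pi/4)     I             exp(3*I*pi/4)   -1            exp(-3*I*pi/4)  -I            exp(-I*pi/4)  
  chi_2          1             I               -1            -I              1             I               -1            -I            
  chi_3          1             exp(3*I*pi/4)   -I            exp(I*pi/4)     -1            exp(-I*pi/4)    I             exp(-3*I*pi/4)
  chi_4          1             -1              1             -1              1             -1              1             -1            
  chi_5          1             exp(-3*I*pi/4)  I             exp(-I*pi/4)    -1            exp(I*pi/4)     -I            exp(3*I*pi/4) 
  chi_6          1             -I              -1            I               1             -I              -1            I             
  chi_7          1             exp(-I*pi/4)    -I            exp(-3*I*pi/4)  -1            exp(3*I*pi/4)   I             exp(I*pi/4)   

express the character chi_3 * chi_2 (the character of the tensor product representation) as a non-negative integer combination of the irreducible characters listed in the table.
chi_3 tensor chi_2 = chi_5 (all other irreducibles have multiplicity 0).

Solution. The character of a tensor product is the pointwise product (chi_3 * chi_2)(C) = chi_3(C) * chi_2(C):
  {0}: (1)*(1), {1}: (exp(3*I*pi/4))*(I), {2}: (-I)*(-1), {3}: (exp(I*pi/4))*(-I), {4}: (-1)*(1), {5}: (exp(-I*pi/4))*(I), {6}: (I)*(-1), {7}: (exp(-3*I*pi/4))*(-I)
so (chi_3 * chi_2) takes values
  {0} -> 1, {1} -> exp(-3*I*pi/4), {2} -> I, {3} -> -exp(3*I*pi/4), {4} -> -1, {5} -> exp(I*pi/4), {6} -> -I, {7} -> -exp(-I*pi/4).
Now take the inner product of this character with each irreducible chi from the table, <chi_3*chi_2, chi> = (1/8) sum_C |C| (chi_3*chi_2)(C) conj(chi(C)):
  <chi_3*chi_2, chi_0> = (1/8)[1*(1)*conj(1) + 1*(exp(-3*I*pi/4))*conj(1) + 1*(I)*conj(1) + 1*(-exp(3*I*pi/4))*conj(1) + 1*(-1)*conj(1) + 1*(exp(I*pi/4))*conj(1) + 1*(-I)*conj(1) + 1*(-exp(-I*pi/4))*conj(1)]
      = (1/8)[(1) + (exp(-3*I*pi/4)) + (I) + (-exp(3*I*pi/4)) + (-1) + (exp(I*pi/4)) + (-I) + (-exp(-I*pi/4))] = 0/8 = 0
  <chi_3*chi_2, chi_1> = (1/8)[1*(1)*conj(1) + 1*(exp(-3*I*pi/4))*conj(exp(I*pi/4)) + 1*(I)*conj(I) + 1*(-exp(3*I*pi/4))*conj(exp(3*I*pi/4)) + 1*(-1)*conj(-1) + 1*(exp(I*pi/4))*conj(exp(-3*I*pi/4)) + 1*(-I)*conj(-I) + 1*(-exp(-I*pi/4))*conj(exp(-I*pi/4))]
      = (1/8)[(1) + (-1) + (1) + (-1) + (1) + (-1) + (1) + (-1)] = 0/8 = 0
  <chi_3*chi_2, chi_2> = (1/8)[1*(1)*conj(1) + 1*(exp(-3*I*pi/4))*conj(I) + 1*(I)*conj(-1) + 1*(-exp(3*I*pi/4))*conj(-I) + 1*(-1)*conj(1) + 1*(exp(I*pi/4))*conj(I) + 1*(-I)*conj(-1) + 1*(-exp(-I*pi/4))*conj(-I)]
      = (1/8)[(1) + (-exp(-I*pi/4)) + (-I) + (-exp(-3*I*pi/4)) + (-1) + (-exp(3*I*pi/4)) + (I) + (-exp(I*pi/4))] = 0/8 = 0
  <chi_3*chi_2, chi_3> = (1/8)[1*(1)*conj(1) + 1*(exp(-3*I*pi/4))*conj(exp(3*I*pi/4)) + 1*(I)*conj(-I) + 1*(-exp(3*I*pi/4))*conj(exp(I*pi/4)) + 1*(-1)*conj(-1) + 1*(exp(I*pi/4))*conj(exp(-I*pi/4)) + 1*(-I)*conj(I) + 1*(-exp(-I*pi/4))*conj(exp(-3*I*pi/4))]
      = (1/8)[(1) + (I) + (-1) + (-I) + (1) + (I) + (-1) + (-I)] = 0/8 = 0
  <chi_3*chi_2, chi_4> = (1/8)[1*(1)*conj(1) + 1*(exp(-3*I*pi/4))*conj(-1) + 1*(I)*conj(1) + 1*(-exp(3*I*pi/4))*conj(-1) + 1*(-1)*conj(1) + 1*(exp(I*pi/4))*conj(-1) + 1*(-I)*conj(1) + 1*(-exp(-I*pi/4))*conj(-1)]
      = (1/8)[(1) + (-exp(-3*I*pi/4)) + (I) + (exp(3*I*pi/4)) + (-1) + (-exp(I*pi/4)) + (-I) + (exp(-I*pi/4))] = 0/8 = 0
  <chi_3*chi_2, chi_5> = (1/8)[1*(1)*conj(1) + 1*(exp(-3*I*pi/4))*conj(exp(-3*I*pi/4)) + 1*(I)*conj(I) + 1*(-exp(3*I*pi/4))*conj(exp(-I*pi/4)) + 1*(-1)*conj(-1) + 1*(exp(I*pi/4))*conj(exp(I*pi/4)) + 1*(-I)*conj(-I) + 1*(-exp(-I*pi/4))*conj(exp(3*I*pi/4))]
      = (1/8)[(1) + (1) + (1) + (1) + (1) + (1) + (1) + (1)] = 8/8 = 1
  <chi_3*chi_2, chi_6> = (1/8)[1*(1)*conj(1) + 1*(exp(-3*I*pi/4))*conj(-I) + 1*(I)*conj(-1) + 1*(-exp(3*I*pi/4))*conj(I) + 1*(-1)*conj(1) + 1*(exp(I*pi/4))*conj(-I) + 1*(-I)*conj(-1) + 1*(-exp(-I*pi/4))*conj(I)]
      = (1/8)[(1) + (exp(-I*pi/4)) + (-I) + (exp(-3*I*pi/4)) + (-1) + (exp(3*I*pi/4)) + (I) + (exp(I*pi/4))] = 0/8 = 0
  <chi_3*chi_2, chi_7> = (1/8)[1*(1)*conj(1) + 1*(exp(-3*I*pi/4))*conj(exp(-I*pi/4)) + 1*(I)*conj(-I) + 1*(-exp(3*I*pi/4))*conj(exp(-3*I*pi/4)) + 1*(-1)*conj(-1) + 1*(exp(I*pi/4))*conj(exp(3*I*pi/4)) + 1*(-I)*conj(I) + 1*(-exp(-I*pi/4))*conj(exp(I*pi/4))]
      = (1/8)[(1) + (-I) + (-1) + (I) + (1) + (-I) + (-1) + (I)] = 0/8 = 0
(Exp terms are combined using exp(i*s)*conj(exp(i*t)) = exp(i*(s-t)), and sums of them are collapsed using the identity that for every m > 1 the m distinct m-th roots of unity sum to 0, e.g. 1 + exp(2*I*pi/3) + exp(-2*I*pi/3) = 0.)
Hence the multiplicities are chi_5: 1. Dimension check: dim(chi_3)*dim(chi_2) = 1*1 = 1 and sum (mult * dim) = 1*1 = 1.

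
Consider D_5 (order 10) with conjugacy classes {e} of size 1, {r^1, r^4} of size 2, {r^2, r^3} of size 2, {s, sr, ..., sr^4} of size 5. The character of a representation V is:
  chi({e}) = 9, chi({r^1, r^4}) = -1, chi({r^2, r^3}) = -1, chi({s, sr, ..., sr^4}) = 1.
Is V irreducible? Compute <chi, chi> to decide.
Not irreducible (reducible): <chi, chi> = 9 > 1.

<chi, chi> = (1/|G|) sum_C |C| * |chi(C)|^2 = (1/10)[1*|9|^2 + 2*|-1|^2 + 2*|-1|^2 + 5*|1|^2]
  = (1/10)[(81) + (2) + (2) + (5)] = 90/10 = 9.
A character is irreducible iff <chi, chi> = 1, so this representation is reducible.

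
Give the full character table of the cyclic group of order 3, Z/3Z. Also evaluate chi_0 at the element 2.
Character table of Z/3Z (irreps indexed chi_0,...,chi_2 with chi_k(m) = zeta_3^(k*m), zeta_3 = exp(2*pi*i/3)):
  irrep \ class  {0} (size 1)  {1} (size 1)    {2} (size 1)  
  chi_0          1             1               1             
  chi_1          1             exp(2*I*pi/3)   exp(-2*I*pi/3)
  chi_2          1             exp(-2*I*pi/3)  exp(2*I*pi/3) 

Spot check: chi_0(2) = zeta_3^(0*2) = zeta_3^0 = 1.

Why: Z/3Z is abelian, so all 3 irreducible complex representations are 1-dimensional. They are given by chi_k(m) = zeta_3^(k*m) for k = 0,...,2. Row orthogonality: sum_m chi_k(m) conj(chi_l(m)) = 3 * [k = l].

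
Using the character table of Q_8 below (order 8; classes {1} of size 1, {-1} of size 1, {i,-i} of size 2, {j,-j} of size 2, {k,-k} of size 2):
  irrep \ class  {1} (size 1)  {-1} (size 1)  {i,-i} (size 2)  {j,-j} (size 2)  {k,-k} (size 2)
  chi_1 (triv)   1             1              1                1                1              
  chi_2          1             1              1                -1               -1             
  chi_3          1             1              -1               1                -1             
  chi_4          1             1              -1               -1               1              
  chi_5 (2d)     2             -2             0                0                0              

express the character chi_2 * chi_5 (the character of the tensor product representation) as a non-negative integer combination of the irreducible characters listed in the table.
chi_2 tensor chi_5 = chi_5 (all other irreducibles have multiplicity 0).

Argument: The character of a tensor product is the pointwise product (chi_2 * chi_5)(C) = chi_2(C) * chi_5(C):
  {1}: (1)*(2), {-1}: (1)*(-2), {i,-i}: (1)*(0), {j,-j}: (-1)*(0), {k,-k}: (-1)*(0)
so (chi_2 * chi_5) takes values
  {1} -> 2, {-1} -> -2, {i,-i} -> 0, {j,-j} -> 0, {k,-k} -> 0.
Now take the inner product of this character with each irreducible chi from the table, <chi_2*chi_5, chi> = (1/8) sum_C |C| (chi_2*chi_5)(C) conj(chi(C)):
  <chi_2*chi_5, chi_1> = (1/8)[1*(2)*conj(1) + 1*(-2)*conj(1) + 2*(0)*conj(1) + 2*(0)*conj(1) + 2*(0)*conj(1)]
      = (1/8)[(2) + (-2) + (0) + (0) + (0)] = 0/8 = 0
  <chi_2*chi_5, chi_2> = (1/8)[1*(2)*conj(1) + 1*(-2)*conj(1) + 2*(0)*conj(1) + 2*(0)*conj(-1) + 2*(0)*conj(-1)]
      = (1/8)[(2) + (-2) + (0) + (0) + (0)] = 0/8 = 0
  <chi_2*chi_5, chi_3> = (1/8)[1*(2)*conj(1) + 1*(-2)*conj(1) + 2*(0)*conj(-1) + 2*(0)*conj(1) + 2*(0)*conj(-1)]
      = (1/8)[(2) + (-2) + (0) + (0) + (0)] = 0/8 = 0
  <chi_2*chi_5, chi_4> = (1/8)[1*(2)*conj(1) + 1*(-2)*conj(1) + 2*(0)*conj(-1) + 2*(0)*conj(-1) + 2*(0)*conj(1)]
      = (1/8)[(2) + (-2) + (0) + (0) + (0)] = 0/8 = 0
  <chi_2*chi_5, chi_5> = (1/8)[1*(2)*conj(2) + 1*(-2)*conj(-2) + 2*(0)*conj(0) + 2*(0)*conj(0) + 2*(0)*conj(0)]
      = (1/8)[(4) + (4) + (0) + (0) + (0)] = 8/8 = 1
Hence the multiplicities are chi_5: 1. Dimension check: dim(chi_2)*dim(chi_5) = 1*2 = 2 and sum (mult * dim) = 1*2 = 2.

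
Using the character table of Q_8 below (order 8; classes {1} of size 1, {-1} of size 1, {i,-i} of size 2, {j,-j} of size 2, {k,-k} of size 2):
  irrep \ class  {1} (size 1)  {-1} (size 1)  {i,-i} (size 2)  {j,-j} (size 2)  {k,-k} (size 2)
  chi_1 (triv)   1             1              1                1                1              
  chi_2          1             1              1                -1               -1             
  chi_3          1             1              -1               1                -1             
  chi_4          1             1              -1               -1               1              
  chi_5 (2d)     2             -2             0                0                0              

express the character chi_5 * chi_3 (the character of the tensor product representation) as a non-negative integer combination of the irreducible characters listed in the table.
chi_5 tensor chi_3 = chi_5 (all other irreducibles have multiplicity 0).

Why: The character of a tensor product is the pointwise product (chi_5 * chi_3)(C) = chi_5(C) * chi_3(C):
  {1}: (2)*(1), {-1}: (-2)*(1), {i,-i}: (0)*(-1), {j,-j}: (0)*(1), {k,-k}: (0)*(-1)
so (chi_5 * chi_3) takes values
  {1} -> 2, {-1} -> -2, {i,-i} -> 0, {j,-j} -> 0, {k,-k} -> 0.
Now take the inner product of this character with each irreducible chi from the table, <chi_5*chi_3, chi> = (1/8) sum_C |C| (chi_5*chi_3)(C) conj(chi(C)):
  <chi_5*chi_3, chi_1> = (1/8)[1*(2)*conj(1) + 1*(-2)*conj(1) + 2*(0)*conj(1) + 2*(0)*conj(1) + 2*(0)*conj(1)]
      = (1/8)[(2) + (-2) + (0) + (0) + (0)] = 0/8 = 0
  <chi_5*chi_3, chi_2> = (1/8)[1*(2)*conj(1) + 1*(-2)*conj(1) + 2*(0)*conj(1) + 2*(0)*conj(-1) + 2*(0)*conj(-1)]
      = (1/8)[(2) + (-2) + (0) + (0) + (0)] = 0/8 = 0
  <chi_5*chi_3, chi_3> = (1/8)[1*(2)*conj(1) + 1*(-2)*conj(1) + 2*(0)*conj(-1) + 2*(0)*conj(1) + 2*(0)*conj(-1)]
      = (1/8)[(2) + (-2) + (0) + (0) + (0)] = 0/8 = 0
  <chi_5*chi_3, chi_4> = (1/8)[1*(2)*conj(1) + 1*(-2)*conj(1) + 2*(0)*conj(-1) + 2*(0)*conj(-1) + 2*(0)*conj(1)]
      = (1/8)[(2) + (-2) + (0) + (0) + (0)] = 0/8 = 0
  <chi_5*chi_3, chi_5> = (1/8)[1*(2)*conj(2) + 1*(-2)*conj(-2) + 2*(0)*conj(0) + 2*(0)*conj(0) + 2*(0)*conj(0)]
      = (1/8)[(4) + (4) + (0) + (0) + (0)] = 8/8 = 1
Hence the multiplicities are chi_5: 1. Dimension check: dim(chi_5)*dim(chi_3) = 2*1 = 2 and sum (mult * dim) = 1*2 = 2.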